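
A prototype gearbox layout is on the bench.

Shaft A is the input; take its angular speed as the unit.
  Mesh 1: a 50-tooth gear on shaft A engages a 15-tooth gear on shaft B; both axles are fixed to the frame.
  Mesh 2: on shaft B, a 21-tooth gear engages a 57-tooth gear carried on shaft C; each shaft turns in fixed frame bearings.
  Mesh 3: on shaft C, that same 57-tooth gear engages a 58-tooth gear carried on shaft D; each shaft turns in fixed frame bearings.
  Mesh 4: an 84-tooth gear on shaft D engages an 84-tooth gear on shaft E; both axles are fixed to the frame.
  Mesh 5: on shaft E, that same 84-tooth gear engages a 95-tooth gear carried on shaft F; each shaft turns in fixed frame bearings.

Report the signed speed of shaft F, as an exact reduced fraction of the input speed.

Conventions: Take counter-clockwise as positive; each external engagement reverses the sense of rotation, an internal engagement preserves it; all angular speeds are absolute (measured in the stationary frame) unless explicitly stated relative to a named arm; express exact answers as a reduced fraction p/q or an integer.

5-mesh fixed-axis compound train (all bearings frame-fixed)
mesh 1 [50T→15T]: |ω|/ω_in = 1×50/15 = 10/3, sense flips to −
mesh 2 [21T→57T]: |ω|/ω_in = (10/3)×21/57 = 70/57, sense flips to +
mesh 3 [57T→58T]: |ω|/ω_in = (70/57)×57/58 = 35/29, sense flips to −
mesh 4 [84T→84T]: |ω|/ω_in = (35/29)×84/84 = 35/29, sense flips to +
mesh 5 [84T→95T]: |ω|/ω_in = (35/29)×84/95 = 588/551, sense flips to −
signed output speed (× input speed) = -588/551

-588/551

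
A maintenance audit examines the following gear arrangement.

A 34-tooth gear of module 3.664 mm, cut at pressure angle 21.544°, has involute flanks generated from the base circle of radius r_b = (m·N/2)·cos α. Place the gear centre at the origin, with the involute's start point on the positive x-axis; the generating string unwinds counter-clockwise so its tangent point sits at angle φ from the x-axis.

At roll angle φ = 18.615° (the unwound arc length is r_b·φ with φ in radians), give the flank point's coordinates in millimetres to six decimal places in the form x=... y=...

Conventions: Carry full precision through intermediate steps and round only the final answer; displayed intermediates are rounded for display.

single-mesh involute tooth geometry (34T wheel at module 3.664)
pitch radius r_p = m·N/2 = 3.664·34/2 = 62.288000
base radius r_b = r_p·cos α = 62.288000·cos 21.544° = 57.936301
roll angle φ = 18.615° = 0.32489304 rad
x = r_b·(cos φ + φ·sin φ) = 60.913830
y = r_b·(sin φ − φ·cos φ) = 0.655329

x=60.913830 y=0.655329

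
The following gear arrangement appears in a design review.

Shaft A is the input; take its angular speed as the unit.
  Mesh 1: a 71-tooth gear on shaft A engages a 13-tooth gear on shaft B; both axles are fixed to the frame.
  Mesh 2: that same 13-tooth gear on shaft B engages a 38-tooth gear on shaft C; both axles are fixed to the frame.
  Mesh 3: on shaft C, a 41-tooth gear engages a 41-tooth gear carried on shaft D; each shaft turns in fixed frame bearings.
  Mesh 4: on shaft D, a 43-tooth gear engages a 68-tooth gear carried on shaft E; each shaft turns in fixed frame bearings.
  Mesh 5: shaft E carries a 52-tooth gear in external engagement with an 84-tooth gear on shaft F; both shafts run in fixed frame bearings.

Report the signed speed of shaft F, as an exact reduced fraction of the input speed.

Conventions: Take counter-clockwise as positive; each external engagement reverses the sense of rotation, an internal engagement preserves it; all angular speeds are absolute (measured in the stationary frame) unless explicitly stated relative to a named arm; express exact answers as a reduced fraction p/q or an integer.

-39689/54264

5-mesh fixed-axis compound train (all bearings frame-fixed)
mesh 1 [71T→13T]: |ω|/ω_in = 1×71/13 = 71/13, sense flips to −
mesh 2 [13T→38T]: |ω|/ω_in = (71/13)×13/38 = 71/38, sense flips to +
mesh 3 [41T→41T]: |ω|/ω_in = (71/38)×41/41 = 71/38, sense flips to −
mesh 4 [43T→68T]: |ω|/ω_in = (71/38)×43/68 = 3053/2584, sense flips to +
mesh 5 [52T→84T]: |ω|/ω_in = (3053/2584)×52/84 = 39689/54264, sense flips to −
signed output speed (× input speed) = -39689/54264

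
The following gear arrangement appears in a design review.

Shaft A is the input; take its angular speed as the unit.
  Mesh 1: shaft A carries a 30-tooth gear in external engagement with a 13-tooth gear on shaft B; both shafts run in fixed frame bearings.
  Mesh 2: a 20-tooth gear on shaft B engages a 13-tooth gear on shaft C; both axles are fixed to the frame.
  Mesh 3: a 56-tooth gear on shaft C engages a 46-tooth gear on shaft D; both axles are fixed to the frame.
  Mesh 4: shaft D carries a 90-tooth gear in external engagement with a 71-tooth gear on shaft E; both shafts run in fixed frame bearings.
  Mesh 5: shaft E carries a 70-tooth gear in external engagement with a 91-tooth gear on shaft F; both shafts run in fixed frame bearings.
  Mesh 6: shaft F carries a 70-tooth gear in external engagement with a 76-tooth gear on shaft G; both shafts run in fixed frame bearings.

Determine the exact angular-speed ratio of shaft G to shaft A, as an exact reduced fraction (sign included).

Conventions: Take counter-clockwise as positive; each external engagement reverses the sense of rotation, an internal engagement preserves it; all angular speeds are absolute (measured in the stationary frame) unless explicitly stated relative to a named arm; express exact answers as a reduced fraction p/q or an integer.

264600000/68166319

class = fixed-axis compound train [6 meshes; 6 ratios multiply, 6 sense flips]
mesh 1 [30T→13T]: running ratio 30/13, sense −
mesh 2 [20T→13T]: running ratio 600/169, sense +
mesh 3 [56T→46T]: running ratio 16800/3887, sense −
mesh 4 [90T→71T]: running ratio 1512000/275977, sense +
mesh 5 [70T→91T]: running ratio 15120000/3587701, sense −
mesh 6 [70T→76T]: running ratio 264600000/68166319, sense +
ω_out/ω_in = 264600000/68166319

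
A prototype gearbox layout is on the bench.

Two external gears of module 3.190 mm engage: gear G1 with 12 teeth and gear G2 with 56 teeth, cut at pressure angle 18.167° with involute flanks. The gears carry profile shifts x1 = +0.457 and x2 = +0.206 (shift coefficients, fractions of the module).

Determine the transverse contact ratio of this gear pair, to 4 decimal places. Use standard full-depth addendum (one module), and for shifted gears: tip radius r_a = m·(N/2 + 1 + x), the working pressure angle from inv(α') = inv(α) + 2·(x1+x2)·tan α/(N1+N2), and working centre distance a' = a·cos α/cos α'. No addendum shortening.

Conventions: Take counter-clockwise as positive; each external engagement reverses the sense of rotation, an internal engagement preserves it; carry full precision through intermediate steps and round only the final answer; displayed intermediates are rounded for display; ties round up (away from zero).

1.4823

recognized (one external pair, fixed centres): single-mesh tooth geometry, m = 3.190, N1 = 12, N2 = 56
base radii: r_b1 = 18.185905, r_b2 = 84.867558
tip radii: r_a1 = 23.787830, r_a2 = 93.167140
inv(α') = inv(18.167°) + 2·(+0.457+0.206)·tan α/(12+56) = 0.01747004  ⇒  α' = 21.04854°
a' = a·cos α / cos α' = 108.4600·cos 18.167°/cos 21.04854° = 110.421149
action lengths: √(r_a1²−r_b1²) = 15.334070, √(r_a2²−r_b2²) = 38.439741
base pitch p_b = π·m·cos α = 9.522118
CR = (15.334070 + 38.439741 − 110.421149·sin 21.04854°)/9.522118 = 1.482348
contact ratio ≈ 1.4823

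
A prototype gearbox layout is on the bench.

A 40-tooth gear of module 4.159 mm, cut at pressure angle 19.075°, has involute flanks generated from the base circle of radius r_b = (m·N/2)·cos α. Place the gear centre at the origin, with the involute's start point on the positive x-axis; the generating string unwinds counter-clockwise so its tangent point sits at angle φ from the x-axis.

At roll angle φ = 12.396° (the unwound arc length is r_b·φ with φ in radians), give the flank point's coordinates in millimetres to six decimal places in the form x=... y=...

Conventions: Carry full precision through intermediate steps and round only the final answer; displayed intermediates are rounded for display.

x=80.431088 y=0.264128

single-mesh involute tooth geometry (40T wheel at module 4.159)
pitch radius r_p = m·N/2 = 4.159·40/2 = 83.180000
base radius r_b = r_p·cos α = 83.180000·cos 19.075° = 78.612719
roll angle φ = 12.396° = 0.21635101 rad
x = r_b·(cos φ + φ·sin φ) = 80.431088
y = r_b·(sin φ − φ·cos φ) = 0.264128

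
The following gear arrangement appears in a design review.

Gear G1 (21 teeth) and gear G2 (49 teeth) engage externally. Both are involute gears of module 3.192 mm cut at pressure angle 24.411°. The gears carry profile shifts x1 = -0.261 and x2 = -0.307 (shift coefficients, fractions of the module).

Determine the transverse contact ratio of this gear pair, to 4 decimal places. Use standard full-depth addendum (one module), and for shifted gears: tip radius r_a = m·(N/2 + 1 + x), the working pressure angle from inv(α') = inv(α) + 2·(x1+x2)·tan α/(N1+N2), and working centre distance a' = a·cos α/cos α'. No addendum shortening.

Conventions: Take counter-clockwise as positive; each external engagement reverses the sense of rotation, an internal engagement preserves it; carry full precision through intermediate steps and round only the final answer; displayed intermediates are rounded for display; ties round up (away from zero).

single-mesh involute tooth geometry (21T engaging 49T at module 3.192)
base radii: r_b1 = 30.519815, r_b2 = 71.212901
tip radii: r_a1 = 35.874888, r_a2 = 80.416056
inv(α') = inv(24.411°) + 2·(-0.261-0.307)·tan α/(21+49) = 0.02043394  ⇒  α' = 22.13255°
a' = a·cos α / cos α' = 111.7200·cos 24.411°/cos 22.13255° = 109.825213
action lengths: √(r_a1²−r_b1²) = 18.855993, √(r_a2²−r_b2²) = 37.355920
base pitch p_b = π·m·cos α = 9.131507
CR = (18.855993 + 37.355920 − 109.825213·sin 22.13255°)/9.131507 = 1.624618
contact ratio ≈ 1.6246

1.6246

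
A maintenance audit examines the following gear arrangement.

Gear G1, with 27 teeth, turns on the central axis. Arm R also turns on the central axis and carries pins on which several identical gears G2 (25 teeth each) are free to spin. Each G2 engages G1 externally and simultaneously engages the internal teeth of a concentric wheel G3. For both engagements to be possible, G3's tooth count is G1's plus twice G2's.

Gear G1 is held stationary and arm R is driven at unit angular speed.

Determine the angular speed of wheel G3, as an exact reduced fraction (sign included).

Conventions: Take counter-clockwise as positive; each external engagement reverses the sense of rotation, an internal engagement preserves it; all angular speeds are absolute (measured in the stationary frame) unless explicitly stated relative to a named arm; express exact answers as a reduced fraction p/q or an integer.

class = planetary set [G3 = 27+2·25 = 77; Willis about the carrier]
ring teeth: 27 + 2·25 = 77
27(ω_sun−ω_arm) = −77(ω_ring−ω_arm),  ω_sun = 0, ω_arm = 1
ω_ring = 1 − (27/77)(0−1) = 104/77
exact speed ratio = 104/77

104/77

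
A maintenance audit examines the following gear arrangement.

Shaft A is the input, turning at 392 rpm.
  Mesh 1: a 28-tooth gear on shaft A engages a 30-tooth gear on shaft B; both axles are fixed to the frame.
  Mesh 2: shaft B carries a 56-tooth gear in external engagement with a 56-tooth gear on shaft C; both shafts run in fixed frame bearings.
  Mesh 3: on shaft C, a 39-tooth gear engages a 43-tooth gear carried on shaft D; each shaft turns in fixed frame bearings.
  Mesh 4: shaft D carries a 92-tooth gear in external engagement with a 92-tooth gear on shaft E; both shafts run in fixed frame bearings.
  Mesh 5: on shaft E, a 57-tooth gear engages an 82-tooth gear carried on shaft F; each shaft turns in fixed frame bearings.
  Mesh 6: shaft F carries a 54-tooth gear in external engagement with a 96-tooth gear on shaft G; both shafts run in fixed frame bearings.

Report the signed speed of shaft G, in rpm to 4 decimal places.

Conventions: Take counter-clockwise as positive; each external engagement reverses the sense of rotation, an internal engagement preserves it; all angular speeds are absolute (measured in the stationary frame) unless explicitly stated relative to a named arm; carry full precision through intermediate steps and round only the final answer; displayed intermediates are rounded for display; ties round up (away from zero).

recognized (7 fixed axles, 6 meshes): fixed-axis compound train
mesh 1 [28T→30T]: ω = 392.0000×28/30 = 365.8667 rpm, sense flips to −
mesh 2 [56T→56T]: ω = 365.8667×56/56 = 365.8667 rpm, sense flips to +
mesh 3 [39T→43T]: ω = 365.8667×39/43 = 331.8326 rpm, sense flips to −
mesh 4 [92T→92T]: ω = 331.8326×92/92 = 331.8326 rpm, sense flips to +
mesh 5 [57T→82T]: ω = 331.8326×57/82 = 230.6641 rpm, sense flips to −
mesh 6 [54T→96T]: ω = 230.6641×54/96 = 129.7486 rpm, sense flips to +
signed output speed = +129.7486 rpm

+129.7486 rpm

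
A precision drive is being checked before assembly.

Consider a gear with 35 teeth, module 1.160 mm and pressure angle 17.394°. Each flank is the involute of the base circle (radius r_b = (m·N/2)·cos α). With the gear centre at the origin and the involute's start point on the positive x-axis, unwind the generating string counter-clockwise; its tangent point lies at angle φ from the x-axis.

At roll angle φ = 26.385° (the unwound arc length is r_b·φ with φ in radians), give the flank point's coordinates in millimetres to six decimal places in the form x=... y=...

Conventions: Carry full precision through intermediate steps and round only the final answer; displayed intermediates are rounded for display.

recognized (one wheel, involute flank): single-mesh tooth geometry, m = 1.160, N = 35
pitch radius r_p = m·N/2 = 1.160·35/2 = 20.300000
base radius r_b = r_p·cos α = 20.300000·cos 17.394° = 19.371714
roll angle φ = 26.385° = 0.46050512 rad
x = r_b·(cos φ + φ·sin φ) = 21.318124
y = r_b·(sin φ − φ·cos φ) = 0.617323

x=21.318124 y=0.617323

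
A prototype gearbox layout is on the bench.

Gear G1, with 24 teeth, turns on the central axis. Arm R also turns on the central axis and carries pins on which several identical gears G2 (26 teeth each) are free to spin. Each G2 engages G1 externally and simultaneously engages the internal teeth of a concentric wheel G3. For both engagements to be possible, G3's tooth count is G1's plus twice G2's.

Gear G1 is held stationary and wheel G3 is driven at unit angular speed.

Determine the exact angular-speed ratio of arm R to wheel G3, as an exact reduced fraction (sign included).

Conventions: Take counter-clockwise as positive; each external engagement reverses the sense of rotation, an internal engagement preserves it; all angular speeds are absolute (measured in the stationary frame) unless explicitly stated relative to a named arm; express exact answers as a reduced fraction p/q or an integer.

19/25

topology: planetary set — G1 24T / G2 26T / G3 76T, arm = carrier (Willis)
ring teeth: 24 + 2·26 = 76
24(ω_sun−ω_arm) = −76(ω_ring−ω_arm),  ω_sun = 0, ω_ring = 1
24(0−ω_arm) = −76(1−ω_arm)  ⇒  100·ω_arm = 76  ⇒  ω_arm = 19/25
ω_out/ω_in = 19/25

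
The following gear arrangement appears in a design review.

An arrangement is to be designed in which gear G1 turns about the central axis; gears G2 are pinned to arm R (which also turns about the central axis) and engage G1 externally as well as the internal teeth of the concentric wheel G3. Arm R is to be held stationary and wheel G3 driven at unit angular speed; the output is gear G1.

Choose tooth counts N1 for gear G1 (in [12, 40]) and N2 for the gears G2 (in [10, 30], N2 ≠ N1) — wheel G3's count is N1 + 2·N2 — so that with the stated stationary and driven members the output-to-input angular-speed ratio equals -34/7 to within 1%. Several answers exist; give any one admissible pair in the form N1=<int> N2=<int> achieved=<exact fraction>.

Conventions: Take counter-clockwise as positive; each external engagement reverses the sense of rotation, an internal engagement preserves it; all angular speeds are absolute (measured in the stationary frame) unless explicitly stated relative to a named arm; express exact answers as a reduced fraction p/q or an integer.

class = planetary set [ratio -34/7 wanted; Willis about the carrier]
Willis with ω_arm = 0: ω_sun/ω_ring = −N3/N1; set equal to -34/7  ⇒  N3/N1 = −(-34/7) = 34/7
N3 = N1 + 2·N2  ⇒  N2/N1 = (N3/N1 − 1)/2 = (34/7 − 1)/2 = 27/14
smallest multiple with N1 ≥ 12 and N2 ≥ 10: k = 1  ⇒  N1 = 1·14 = 14, N2 = 1·27 = 27 (N1 ≤ 40, N2 ≤ 30, N2 ≠ N1 ✓), N3 = 14 + 2·27 = 68
check: −N3/N1 with N1 = 14, N3 = 68 gives -34/7; |achieved − target| = 0 ≤ 17/350 ✓

N1=14 N2=27 achieved=-34/7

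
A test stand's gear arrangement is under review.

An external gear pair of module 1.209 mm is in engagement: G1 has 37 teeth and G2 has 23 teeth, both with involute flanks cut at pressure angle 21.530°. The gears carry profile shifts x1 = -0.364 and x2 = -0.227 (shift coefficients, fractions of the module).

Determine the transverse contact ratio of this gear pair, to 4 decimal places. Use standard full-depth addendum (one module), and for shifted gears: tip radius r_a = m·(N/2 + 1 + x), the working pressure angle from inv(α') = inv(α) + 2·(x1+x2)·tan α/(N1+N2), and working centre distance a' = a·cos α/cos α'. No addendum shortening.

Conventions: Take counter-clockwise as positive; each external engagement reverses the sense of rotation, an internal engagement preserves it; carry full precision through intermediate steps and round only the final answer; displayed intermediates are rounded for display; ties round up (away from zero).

1.7980

topology: single-mesh involute geometry — m = 1.209, 37T/23T pair
base radii: r_b1 = 20.805890, r_b2 = 12.933391
tip radii: r_a1 = 23.135424, r_a2 = 14.838057
inv(α') = inv(21.530°) + 2·(-0.364-0.227)·tan α/(37+23) = 0.01097410  ⇒  α' = 18.11517°
a' = a·cos α / cos α' = 36.2700·cos 21.530°/cos 18.11517° = 35.498836
action lengths: √(r_a1²−r_b1²) = 10.117450, √(r_a2²−r_b2²) = 7.272918
base pitch p_b = π·m·cos α = 3.533169
CR = (10.117450 + 7.272918 − 35.498836·sin 18.11517°)/3.533169 = 1.798041
contact ratio ≈ 1.7980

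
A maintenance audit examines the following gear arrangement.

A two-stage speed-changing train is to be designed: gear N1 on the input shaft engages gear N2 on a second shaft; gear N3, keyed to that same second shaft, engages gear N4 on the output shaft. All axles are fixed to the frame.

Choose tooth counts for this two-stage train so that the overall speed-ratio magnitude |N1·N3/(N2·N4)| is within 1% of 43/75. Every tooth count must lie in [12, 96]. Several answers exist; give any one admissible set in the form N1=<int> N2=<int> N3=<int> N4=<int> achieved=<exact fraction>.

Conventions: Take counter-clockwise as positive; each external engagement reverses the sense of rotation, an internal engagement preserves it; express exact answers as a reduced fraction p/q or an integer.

topology: fixed-axis compound train — 2 stages, target 43/75
target = 43/75 in lowest terms: an exact hit needs N1·N3 = k·43 and N2·N4 = k·75 for one integer k, every count in [12, 96]; additionally prefer no 1:1 stage (N1 ≠ N2, N3 ≠ N4)
k = 1…11: no 1:1-free in-range split of k·43 and k·75 into factor pairs; take k = 12
k = 12: N1·N3 = 516 = 12·43, N2·N4 = 900 = 75·12
achieved = 12·43/(75·12) = 43/75; |achieved − target| = 0 ≤ 43/7500 ✓

N1=12 N2=75 N3=43 N4=12 achieved=43/75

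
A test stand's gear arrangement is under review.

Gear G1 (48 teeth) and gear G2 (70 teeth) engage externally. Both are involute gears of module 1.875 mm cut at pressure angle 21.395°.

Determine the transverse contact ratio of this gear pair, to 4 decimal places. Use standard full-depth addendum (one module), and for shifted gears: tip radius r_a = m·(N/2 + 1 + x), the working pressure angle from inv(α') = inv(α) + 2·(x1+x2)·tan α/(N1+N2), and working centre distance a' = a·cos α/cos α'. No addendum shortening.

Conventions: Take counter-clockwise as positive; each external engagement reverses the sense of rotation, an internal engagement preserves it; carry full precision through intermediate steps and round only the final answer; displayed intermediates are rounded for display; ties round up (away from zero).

single-mesh involute tooth geometry (48T engaging 70T at module 1.875)
base radii: r_b1 = 41.898944, r_b2 = 61.102627
tip radii: r_a1 = 46.875000, r_a2 = 67.500000
no profile shift: α' = α, a' = a
action lengths: √(r_a1²−r_b1²) = 21.017709, √(r_a2²−r_b2²) = 28.683078
base pitch p_b = π·m·cos α = 5.484559
CR = (21.017709 + 28.683078 − 110.625000·sin 21.39500°)/5.484559 = 1.703926
contact ratio ≈ 1.7039

1.7039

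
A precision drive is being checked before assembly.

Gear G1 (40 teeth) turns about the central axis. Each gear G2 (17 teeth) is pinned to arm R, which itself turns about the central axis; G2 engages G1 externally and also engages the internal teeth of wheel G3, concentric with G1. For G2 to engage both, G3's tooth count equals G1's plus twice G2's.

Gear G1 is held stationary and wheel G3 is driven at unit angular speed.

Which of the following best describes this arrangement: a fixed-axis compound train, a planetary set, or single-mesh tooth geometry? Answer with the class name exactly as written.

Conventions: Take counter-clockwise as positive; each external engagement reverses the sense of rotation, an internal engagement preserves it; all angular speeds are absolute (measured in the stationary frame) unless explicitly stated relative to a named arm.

planetary set (40T centre, 17T on arm, 74T internal) — Willis relation
classification: planetary set

planetary set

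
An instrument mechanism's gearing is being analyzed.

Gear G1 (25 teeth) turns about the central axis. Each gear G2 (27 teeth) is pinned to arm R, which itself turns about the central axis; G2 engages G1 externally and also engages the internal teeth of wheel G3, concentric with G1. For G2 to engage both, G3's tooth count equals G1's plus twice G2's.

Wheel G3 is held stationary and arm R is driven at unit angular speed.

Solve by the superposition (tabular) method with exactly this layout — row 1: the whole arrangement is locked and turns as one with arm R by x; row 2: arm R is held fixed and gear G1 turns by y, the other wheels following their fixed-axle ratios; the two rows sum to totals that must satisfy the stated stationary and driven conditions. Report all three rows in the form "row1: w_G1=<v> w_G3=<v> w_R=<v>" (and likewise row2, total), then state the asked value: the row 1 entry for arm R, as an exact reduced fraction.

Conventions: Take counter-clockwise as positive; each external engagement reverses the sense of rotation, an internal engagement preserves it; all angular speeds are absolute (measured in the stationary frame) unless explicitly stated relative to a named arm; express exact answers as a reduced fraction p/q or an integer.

class = planetary set [G3 = 25+2·27 = 79; Willis about the carrier]
row 1 (train locked, turned with arm): all members turn x
row 2 — arm fixed, fixed-axis ratios: sun y, ring −(25/79)·y, arm 0
boundary: total ω_ring = x − (25/79)·y = 0 and total ω_arm = x = 1  ⇒  y = 79/25, x = 1
row 2 ring = −(25/79)·79/25 = -1
totals (row 1 + row 2): sun 1 + 79/25 = 104/25, ring 1 + (-1) = 0, arm 1 + 0 = 1
asked cell (row1, arm) = 1

row1: w_G1=1 w_G3=1 w_R=1
row2: w_G1=79/25 w_G3=-1 w_R=0
total: w_G1=104/25 w_G3=0 w_R=1
asked value: 1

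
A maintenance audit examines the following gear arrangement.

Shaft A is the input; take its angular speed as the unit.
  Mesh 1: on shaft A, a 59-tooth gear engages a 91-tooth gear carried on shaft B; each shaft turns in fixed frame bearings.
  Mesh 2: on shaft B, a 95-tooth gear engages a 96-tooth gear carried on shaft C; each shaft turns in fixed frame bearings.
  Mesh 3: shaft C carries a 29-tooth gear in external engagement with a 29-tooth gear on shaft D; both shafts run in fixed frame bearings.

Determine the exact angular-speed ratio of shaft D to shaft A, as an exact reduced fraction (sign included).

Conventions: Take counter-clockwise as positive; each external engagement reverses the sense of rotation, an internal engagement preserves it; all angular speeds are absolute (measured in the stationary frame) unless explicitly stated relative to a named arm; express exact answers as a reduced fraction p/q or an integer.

-5605/8736

class = fixed-axis compound train [3 meshes; 3 ratios multiply, 3 sense flips]
mesh 1 [59T→91T]: running ratio 59/91, sense −
mesh 2 [95T→96T]: running ratio 5605/8736, sense +
mesh 3 [29T→29T]: running ratio 5605/8736, sense −
ω_out/ω_in = -5605/8736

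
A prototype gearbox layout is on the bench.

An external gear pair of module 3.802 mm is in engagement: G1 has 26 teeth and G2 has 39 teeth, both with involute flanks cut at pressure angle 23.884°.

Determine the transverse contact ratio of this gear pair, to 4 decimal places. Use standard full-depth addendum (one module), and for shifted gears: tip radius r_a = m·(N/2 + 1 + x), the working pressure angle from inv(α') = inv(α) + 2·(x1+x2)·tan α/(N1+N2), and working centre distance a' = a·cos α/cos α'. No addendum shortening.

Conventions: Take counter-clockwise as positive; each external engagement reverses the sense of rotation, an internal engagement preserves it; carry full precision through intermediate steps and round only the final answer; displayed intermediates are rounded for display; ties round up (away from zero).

1.5156

topology: single-mesh involute geometry — m = 3.802, 26T/39T pair
base radii: r_b1 = 45.193506, r_b2 = 67.790259
tip radii: r_a1 = 53.228000, r_a2 = 77.941000
no profile shift: α' = α, a' = a
action lengths: √(r_a1²−r_b1²) = 28.120579, √(r_a2²−r_b2²) = 38.461412
base pitch p_b = π·m·cos α = 10.921507
CR = (28.120579 + 38.461412 − 123.565000·sin 23.88400°)/10.921507 = 1.515562
contact ratio ≈ 1.5156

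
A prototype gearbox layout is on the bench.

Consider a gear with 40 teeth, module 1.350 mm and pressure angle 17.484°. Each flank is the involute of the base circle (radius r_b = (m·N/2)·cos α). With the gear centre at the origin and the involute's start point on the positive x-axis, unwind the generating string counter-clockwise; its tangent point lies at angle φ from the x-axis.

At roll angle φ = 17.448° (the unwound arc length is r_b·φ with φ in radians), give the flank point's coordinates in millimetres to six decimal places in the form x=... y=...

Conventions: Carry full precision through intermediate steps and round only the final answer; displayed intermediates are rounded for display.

x=26.919174 y=0.240180

recognized (one wheel, involute flank): single-mesh tooth geometry, m = 1.350, N = 40
pitch radius r_p = m·N/2 = 1.350·40/2 = 27.000000
base radius r_b = r_p·cos α = 27.000000·cos 17.484° = 25.752624
roll angle φ = 17.448° = 0.30452505 rad
x = r_b·(cos φ + φ·sin φ) = 26.919174
y = r_b·(sin φ − φ·cos φ) = 0.240180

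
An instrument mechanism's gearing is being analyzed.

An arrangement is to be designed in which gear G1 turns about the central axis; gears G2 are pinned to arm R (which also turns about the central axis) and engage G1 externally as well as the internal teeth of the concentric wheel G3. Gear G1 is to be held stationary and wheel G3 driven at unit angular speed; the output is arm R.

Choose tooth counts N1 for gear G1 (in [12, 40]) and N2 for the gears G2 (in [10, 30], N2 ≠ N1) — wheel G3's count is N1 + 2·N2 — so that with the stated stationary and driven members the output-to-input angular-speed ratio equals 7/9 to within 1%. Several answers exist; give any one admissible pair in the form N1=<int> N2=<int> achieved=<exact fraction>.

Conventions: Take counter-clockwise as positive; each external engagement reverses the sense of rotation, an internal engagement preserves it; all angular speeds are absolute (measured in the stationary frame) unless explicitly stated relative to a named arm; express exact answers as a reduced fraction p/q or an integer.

N1=12 N2=15 achieved=7/9

topology: planetary set — design target 7/9, arm = carrier (Willis)
Willis with ω_sun = 0: ω_arm/ω_ring = N3/(N1+N3); set equal to 7/9  ⇒  N3/N1 = (7/9)/(1 − 7/9) = 7/2
N3 = N1 + 2·N2  ⇒  N2/N1 = (N3/N1 − 1)/2 = (7/2 − 1)/2 = 5/4
smallest multiple with N1 ≥ 12 and N2 ≥ 10: k = 3  ⇒  N1 = 3·4 = 12, N2 = 3·5 = 15 (N1 ≤ 40, N2 ≤ 30, N2 ≠ N1 ✓), N3 = 12 + 2·15 = 42
check: N3/(N1+N3) with N1 = 12, N3 = 42 gives 7/9; |achieved − target| = 0 ≤ 7/900 ✓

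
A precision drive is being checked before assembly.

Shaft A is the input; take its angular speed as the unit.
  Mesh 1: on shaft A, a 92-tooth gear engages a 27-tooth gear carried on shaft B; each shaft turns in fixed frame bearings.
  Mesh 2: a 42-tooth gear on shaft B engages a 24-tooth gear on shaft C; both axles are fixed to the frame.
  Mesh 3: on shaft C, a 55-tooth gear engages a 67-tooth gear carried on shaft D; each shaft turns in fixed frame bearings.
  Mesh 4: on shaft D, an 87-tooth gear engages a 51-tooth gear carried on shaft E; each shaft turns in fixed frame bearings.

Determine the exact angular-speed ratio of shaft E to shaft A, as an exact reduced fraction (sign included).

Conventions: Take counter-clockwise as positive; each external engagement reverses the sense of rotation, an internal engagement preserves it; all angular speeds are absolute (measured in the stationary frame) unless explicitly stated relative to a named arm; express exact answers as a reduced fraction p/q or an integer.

class = fixed-axis compound train [4 meshes; 4 ratios multiply, 4 sense flips]
mesh 1 [92T→27T]: running ratio 92/27, sense −
mesh 2 [42T→24T]: running ratio 161/27, sense +
mesh 3 [55T→67T]: running ratio 8855/1809, sense −
mesh 4 [87T→51T]: running ratio 256795/30753, sense +
ω_out/ω_in = 256795/30753

256795/30753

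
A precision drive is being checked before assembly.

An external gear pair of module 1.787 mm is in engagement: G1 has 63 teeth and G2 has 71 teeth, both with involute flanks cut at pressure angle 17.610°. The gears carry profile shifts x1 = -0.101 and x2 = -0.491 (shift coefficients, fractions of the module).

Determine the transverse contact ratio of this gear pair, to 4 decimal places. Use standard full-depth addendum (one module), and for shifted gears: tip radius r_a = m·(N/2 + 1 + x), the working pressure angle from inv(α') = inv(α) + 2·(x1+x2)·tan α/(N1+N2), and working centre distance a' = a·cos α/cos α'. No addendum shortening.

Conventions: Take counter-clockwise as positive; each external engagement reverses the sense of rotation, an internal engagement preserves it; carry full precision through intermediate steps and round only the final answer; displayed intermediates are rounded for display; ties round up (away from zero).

2.1327

topology: single-mesh involute geometry — m = 1.787, 63T/71T pair
base radii: r_b1 = 53.652608, r_b2 = 60.465637
tip radii: r_a1 = 57.897013, r_a2 = 64.348083
inv(α') = inv(17.610°) + 2·(-0.101-0.491)·tan α/(63+71) = 0.00725373  ⇒  α' = 15.83161°
a' = a·cos α / cos α' = 119.7290·cos 17.610°/cos 15.83161° = 118.617696
action lengths: √(r_a1²−r_b1²) = 21.759177, √(r_a2²−r_b2²) = 22.013234
base pitch p_b = π·m·cos α = 5.350941
CR = (21.759177 + 22.013234 − 118.617696·sin 15.83161°)/5.350941 = 2.132745
contact ratio ≈ 2.1327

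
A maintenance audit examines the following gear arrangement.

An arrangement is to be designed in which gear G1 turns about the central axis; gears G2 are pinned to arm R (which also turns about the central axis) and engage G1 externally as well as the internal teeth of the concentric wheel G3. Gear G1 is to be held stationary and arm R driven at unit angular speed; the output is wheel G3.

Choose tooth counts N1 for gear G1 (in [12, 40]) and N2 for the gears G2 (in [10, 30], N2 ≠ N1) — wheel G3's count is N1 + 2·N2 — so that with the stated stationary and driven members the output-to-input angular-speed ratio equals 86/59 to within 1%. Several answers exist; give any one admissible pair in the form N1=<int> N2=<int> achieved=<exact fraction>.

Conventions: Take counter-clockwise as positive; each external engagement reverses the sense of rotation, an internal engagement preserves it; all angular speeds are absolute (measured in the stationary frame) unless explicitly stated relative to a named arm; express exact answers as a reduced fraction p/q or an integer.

N1=27 N2=16 achieved=86/59

design class (target 86/59): planetary set
Willis with ω_sun = 0: ω_ring/ω_arm = (N1+N3)/N3; set equal to 86/59  ⇒  N3/N1 = 1/(86/59 − 1) = 59/27
N3 = N1 + 2·N2  ⇒  N2/N1 = (N3/N1 − 1)/2 = (59/27 − 1)/2 = 16/27
smallest multiple with N1 ≥ 12 and N2 ≥ 10: k = 1  ⇒  N1 = 1·27 = 27, N2 = 1·16 = 16 (N1 ≤ 40, N2 ≤ 30, N2 ≠ N1 ✓), N3 = 27 + 2·16 = 59
check: (N1+N3)/N3 with N1 = 27, N3 = 59 gives 86/59; |achieved − target| = 0 ≤ 43/2950 ✓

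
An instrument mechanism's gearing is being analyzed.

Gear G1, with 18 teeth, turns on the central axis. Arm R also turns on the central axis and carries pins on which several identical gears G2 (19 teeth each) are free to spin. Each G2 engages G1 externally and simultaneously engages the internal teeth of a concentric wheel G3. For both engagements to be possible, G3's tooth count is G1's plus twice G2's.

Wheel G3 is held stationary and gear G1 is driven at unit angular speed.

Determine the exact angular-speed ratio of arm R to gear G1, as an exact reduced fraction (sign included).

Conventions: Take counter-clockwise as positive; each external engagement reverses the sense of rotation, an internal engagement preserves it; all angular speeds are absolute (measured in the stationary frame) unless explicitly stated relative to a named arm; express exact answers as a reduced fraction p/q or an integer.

9/37

topology: planetary set — G1 18T / G2 19T / G3 56T, arm = carrier (Willis)
ring teeth: 18 + 2·19 = 56
18(ω_sun−ω_arm) = −56(ω_ring−ω_arm),  ω_ring = 0, ω_sun = 1
18(1−ω_arm) = −56(0−ω_arm)  ⇒  74·ω_arm = 18  ⇒  ω_arm = 9/37
ω_out/ω_in = 9/37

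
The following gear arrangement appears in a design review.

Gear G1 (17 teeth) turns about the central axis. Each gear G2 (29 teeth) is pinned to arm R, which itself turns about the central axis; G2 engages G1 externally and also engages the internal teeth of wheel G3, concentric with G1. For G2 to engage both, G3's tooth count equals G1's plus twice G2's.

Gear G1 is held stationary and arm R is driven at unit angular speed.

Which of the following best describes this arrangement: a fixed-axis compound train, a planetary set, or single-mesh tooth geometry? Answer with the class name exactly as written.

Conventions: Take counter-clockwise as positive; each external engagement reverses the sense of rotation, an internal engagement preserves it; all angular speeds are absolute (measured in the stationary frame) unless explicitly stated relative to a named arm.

planetary set

planetary set (17T centre, 29T on arm, 75T internal) — Willis relation
classification: planetary set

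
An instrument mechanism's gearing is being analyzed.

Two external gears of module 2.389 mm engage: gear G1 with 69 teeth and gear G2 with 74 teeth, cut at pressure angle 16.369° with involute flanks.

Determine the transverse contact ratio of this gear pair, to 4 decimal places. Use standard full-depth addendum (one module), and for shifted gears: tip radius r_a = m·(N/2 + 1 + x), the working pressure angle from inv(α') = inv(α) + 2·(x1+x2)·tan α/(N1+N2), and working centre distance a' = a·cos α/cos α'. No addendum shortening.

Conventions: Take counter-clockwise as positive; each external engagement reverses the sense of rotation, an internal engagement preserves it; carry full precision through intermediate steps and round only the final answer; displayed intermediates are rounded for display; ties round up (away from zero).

topology: single-mesh involute geometry — m = 2.389, 69T/74T pair
base radii: r_b1 = 79.079717, r_b2 = 84.810131
tip radii: r_a1 = 84.809500, r_a2 = 90.782000
no profile shift: α' = α, a' = a
action lengths: √(r_a1²−r_b1²) = 30.643918, √(r_a2²−r_b2²) = 32.382298
base pitch p_b = π·m·cos α = 7.201051
CR = (30.643918 + 32.382298 − 170.813500·sin 16.36900°)/7.201051 = 2.067358
contact ratio ≈ 2.0674

2.0674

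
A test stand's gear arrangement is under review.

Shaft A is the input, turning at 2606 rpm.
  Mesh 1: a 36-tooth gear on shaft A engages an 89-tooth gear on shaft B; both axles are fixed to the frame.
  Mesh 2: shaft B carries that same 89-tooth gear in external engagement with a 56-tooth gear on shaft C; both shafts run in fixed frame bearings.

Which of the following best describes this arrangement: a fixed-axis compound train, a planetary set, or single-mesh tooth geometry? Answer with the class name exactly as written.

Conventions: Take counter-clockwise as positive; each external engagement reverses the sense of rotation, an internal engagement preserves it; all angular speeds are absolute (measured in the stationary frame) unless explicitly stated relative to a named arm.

fixed-axis compound train

class = fixed-axis compound train [2 meshes; 2 ratios multiply, 2 sense flips]
classification: fixed-axis compound train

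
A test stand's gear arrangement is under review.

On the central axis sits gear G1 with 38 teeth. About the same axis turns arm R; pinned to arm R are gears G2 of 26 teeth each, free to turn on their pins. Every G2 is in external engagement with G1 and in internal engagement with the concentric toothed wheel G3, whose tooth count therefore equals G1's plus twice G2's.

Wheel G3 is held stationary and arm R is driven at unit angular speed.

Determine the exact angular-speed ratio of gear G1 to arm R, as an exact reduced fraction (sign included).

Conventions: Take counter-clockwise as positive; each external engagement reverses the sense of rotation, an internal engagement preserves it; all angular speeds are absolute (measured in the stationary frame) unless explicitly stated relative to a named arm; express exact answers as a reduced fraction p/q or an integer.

64/19

recognized (axles ride arm R): planetary set, 38/26/90 teeth
ring teeth: 38 + 2·26 = 90
38(ω_sun−ω_arm) = −90(ω_ring−ω_arm),  ω_ring = 0, ω_arm = 1
ω_sun = 1 − (90/38)(0−1) = 64/19
ω_out/ω_in = 64/19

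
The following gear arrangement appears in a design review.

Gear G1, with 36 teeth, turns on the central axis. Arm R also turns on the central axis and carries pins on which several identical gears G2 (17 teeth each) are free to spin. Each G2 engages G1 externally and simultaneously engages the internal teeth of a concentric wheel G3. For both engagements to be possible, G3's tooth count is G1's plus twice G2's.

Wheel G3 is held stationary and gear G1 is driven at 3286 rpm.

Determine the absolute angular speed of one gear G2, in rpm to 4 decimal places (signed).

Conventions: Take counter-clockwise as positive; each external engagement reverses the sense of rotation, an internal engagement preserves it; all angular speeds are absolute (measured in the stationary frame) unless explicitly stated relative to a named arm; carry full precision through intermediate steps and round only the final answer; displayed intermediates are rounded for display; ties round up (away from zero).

-3479.2941 rpm

class = planetary set [G3 = 36+2·17 = 70; Willis about the carrier]
normalise by the input: solve with ω_sun = 1, then scale by 3286 rpm
ring teeth: 36 + 2·17 = 70
36(ω_sun−ω_arm) = −70(ω_ring−ω_arm),  ω_ring = 0, ω_sun = 1
36(1−ω_arm) = −70(0−ω_arm)  ⇒  106·ω_arm = 36  ⇒  ω_arm = 18/53
sun–planet mesh: 36·(1−18/53) = −17·(ω_p−ω_arm)  ⇒  ω_p−ω_arm = -1260/901
ω_p = 18/53 − 1260/901 = -18/17
scale: ω_p = -18/17 × 3286 rpm = -3479.2941 rpm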